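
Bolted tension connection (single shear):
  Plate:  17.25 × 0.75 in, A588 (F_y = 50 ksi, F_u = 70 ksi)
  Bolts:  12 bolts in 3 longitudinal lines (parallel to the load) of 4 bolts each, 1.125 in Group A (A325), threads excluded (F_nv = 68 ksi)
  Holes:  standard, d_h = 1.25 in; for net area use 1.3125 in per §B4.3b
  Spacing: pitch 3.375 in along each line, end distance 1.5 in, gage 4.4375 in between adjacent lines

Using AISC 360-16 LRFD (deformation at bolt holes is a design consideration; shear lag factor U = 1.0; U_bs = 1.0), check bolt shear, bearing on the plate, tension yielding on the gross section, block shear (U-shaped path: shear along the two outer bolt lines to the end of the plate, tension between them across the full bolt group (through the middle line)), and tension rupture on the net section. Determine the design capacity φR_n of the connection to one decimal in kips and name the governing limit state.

Bolt shear: A_b = π(1.125)²/4 = 0.99402 in². φR_n = 0.75 × 68 × 0.99402 × 12 × 1 = 608.3 kips.
Bearing (0.75 in plate, F_u = 70 ksi): end bolts L_c = 1.5 − 1.25/2 = 0.875, R_n = min(1.2×0.875×0.75×70, 2.4×1.125×0.75×70) = 55.125 kips/bolt; interior L_c = 3.375 − 1.25 = 2.125, R_n = 133.88 kips/bolt. φR_n = 0.75 × (3×55.125 + 9×133.88) = 1027.7 kips.
Tension yield (gross): A_g = 17.25×0.75 = 12.938 in². φR_n = 0.90 × 50 × 12.938 = 582.2 kips.
Block shear: shear path 2×[1.5+3×3.375] = 2×11.625 in, A_gv = 17.438, A_nv = 2×(11.625 − 3.5×1.3125)×0.75 = 10.547 in²; tension across gage: (8.875 − 2×1.3125)×0.75 = 4.6875 in². R_n = min(0.6×70×10.547, 0.6×50×17.438) + 1.0×70×4.6875 = min(442.97, 523.14) + 328.13 = 771.1 kips. φR_n = 0.75 × 771.1 = 578.3 kips.
Tension rupture (net): A_n = (17.25 − 3×1.3125)×0.75 = 9.9844 in² (U = 1.0, A_e = A_n). φR_n = 0.75 × 70 × 9.9844 = 524.2 kips.
Governing: min(608.3, 1027.7, 582.2, 578.3, 524.2) = 524.2 kips → net-section rupture.

524.2 kips (net-section rupture governs)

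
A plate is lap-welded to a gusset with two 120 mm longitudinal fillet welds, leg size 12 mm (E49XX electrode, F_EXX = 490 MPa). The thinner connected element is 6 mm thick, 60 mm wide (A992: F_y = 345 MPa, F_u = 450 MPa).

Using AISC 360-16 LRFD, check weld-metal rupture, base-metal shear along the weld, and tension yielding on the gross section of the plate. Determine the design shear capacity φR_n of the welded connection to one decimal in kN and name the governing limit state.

111.8 kN (gross-section yield governs)

Weld metal: throat = 0.707×12 = 8.484 mm, L = 2×120 = 240 mm. φR_n = 0.75 × 0.6 × 490 × 8.484 × 240 = 449.0 kN.
Base metal shear (6 mm plate): yield φR_n = 1.0×0.6×345×6×240 = 298.1 kN; rupture φR_n = 0.75×0.6×450×6×240 = 291.6 kN; take 291.6 kN (rupture).
Tension yield (gross): A_g = 60×6 = 360 mm². φR_n = 0.90 × 345 × 360 = 111.8 kN.
Governing: min(449.0, 291.6, 111.8) = 111.8 kN → gross-section yield.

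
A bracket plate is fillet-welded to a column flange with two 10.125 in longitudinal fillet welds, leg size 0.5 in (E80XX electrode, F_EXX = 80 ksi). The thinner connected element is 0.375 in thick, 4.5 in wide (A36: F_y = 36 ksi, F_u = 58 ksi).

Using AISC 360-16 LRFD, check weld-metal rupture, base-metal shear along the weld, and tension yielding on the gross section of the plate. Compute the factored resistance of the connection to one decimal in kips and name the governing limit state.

54.7 kips (gross-section yield governs)

Weld metal: throat = 0.707×0.5 = 0.3535 in, L = 2×10.125 = 20.25 in. φR_n = 0.75 × 0.6 × 80 × 0.3535 × 20.25 = 257.7 kips.
Base metal shear (0.375 in plate): yield φR_n = 1.0×0.6×36×0.375×20.25 = 164.0 kips; rupture φR_n = 0.75×0.6×58×0.375×20.25 = 198.2 kips; take 164.0 kips (yield).
Tension yield (gross): A_g = 4.5×0.375 = 1.6875 in². φR_n = 0.90 × 36 × 1.6875 = 54.7 kips.
Governing: min(257.7, 164.0, 54.7) = 54.7 kips → gross-section yield.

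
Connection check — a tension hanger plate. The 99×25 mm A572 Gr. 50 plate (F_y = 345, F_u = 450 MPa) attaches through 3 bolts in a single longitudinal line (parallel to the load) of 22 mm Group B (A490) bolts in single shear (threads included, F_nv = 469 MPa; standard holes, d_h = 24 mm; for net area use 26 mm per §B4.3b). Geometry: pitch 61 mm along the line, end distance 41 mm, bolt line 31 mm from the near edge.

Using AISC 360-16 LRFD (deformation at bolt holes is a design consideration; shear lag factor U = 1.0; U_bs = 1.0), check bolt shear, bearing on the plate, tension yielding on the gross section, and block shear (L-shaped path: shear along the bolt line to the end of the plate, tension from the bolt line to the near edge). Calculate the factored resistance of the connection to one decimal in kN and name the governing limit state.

401.1 kN (bolt shear governs)

Bolt shear: A_b = π(22)²/4 = 380.13 mm². φR_n = 0.75 × 469 × 380.13 × 3 × 1 = 401.1 kN.
Bearing (25 mm plate, F_u = 450 MPa): end bolts L_c = 41 − 24/2 = 29, R_n = min(1.2×29×25×450, 2.4×22×25×450) = 391.5 kN/bolt; interior L_c = 61 − 24 = 37, R_n = 499.5 kN/bolt. φR_n = 0.75 × (1×391.5 + 2×499.5) = 1042.9 kN.
Tension yield (gross): A_g = 99×25 = 2475 mm². φR_n = 0.90 × 345 × 2475 = 768.5 kN.
Block shear: shear path 1×[41+2×61] = 1×163 mm, A_gv = 4075, A_nv = 1×(163 − 2.5×26)×25 = 2450 mm²; tension to near edge: (31 − 0.5×26)×25 = 450 mm². R_n = min(0.6×450×2450, 0.6×345×4075) + 1.0×450×450 = min(661.5, 843.53) + 202.5 = 864 kN. φR_n = 0.75 × 864 = 648.0 kN.
Governing: min(401.1, 1042.9, 768.5, 648.0) = 401.1 kN → bolt shear.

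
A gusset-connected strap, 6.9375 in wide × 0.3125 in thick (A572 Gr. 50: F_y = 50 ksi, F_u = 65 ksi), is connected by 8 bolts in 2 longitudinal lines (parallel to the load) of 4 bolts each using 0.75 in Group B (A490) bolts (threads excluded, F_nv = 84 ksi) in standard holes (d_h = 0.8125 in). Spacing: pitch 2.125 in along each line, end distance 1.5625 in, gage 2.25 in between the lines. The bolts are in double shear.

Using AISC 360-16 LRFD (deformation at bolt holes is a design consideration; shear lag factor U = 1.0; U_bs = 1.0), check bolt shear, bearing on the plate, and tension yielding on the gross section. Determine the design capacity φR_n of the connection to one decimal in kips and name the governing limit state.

97.6 kips (gross-section yield governs)

Bolt shear: A_b = π(0.75)²/4 = 0.44179 in². φR_n = 0.75 × 84 × 0.44179 × 8 × 2 = 445.3 kips.
Bearing (0.3125 in plate, F_u = 65 ksi): end bolts L_c = 1.5625 − 0.8125/2 = 1.15625, R_n = min(1.2×1.15625×0.3125×65, 2.4×0.75×0.3125×65) = 28.184 kips/bolt; interior L_c = 2.125 − 0.8125 = 1.3125, R_n = 31.992 kips/bolt. φR_n = 0.75 × (2×28.184 + 6×31.992) = 186.2 kips.
Tension yield (gross): A_g = 6.9375×0.3125 = 2.168 in². φR_n = 0.90 × 50 × 2.168 = 97.6 kips.
Governing: min(445.3, 186.2, 97.6) = 97.6 kips → gross-section yield.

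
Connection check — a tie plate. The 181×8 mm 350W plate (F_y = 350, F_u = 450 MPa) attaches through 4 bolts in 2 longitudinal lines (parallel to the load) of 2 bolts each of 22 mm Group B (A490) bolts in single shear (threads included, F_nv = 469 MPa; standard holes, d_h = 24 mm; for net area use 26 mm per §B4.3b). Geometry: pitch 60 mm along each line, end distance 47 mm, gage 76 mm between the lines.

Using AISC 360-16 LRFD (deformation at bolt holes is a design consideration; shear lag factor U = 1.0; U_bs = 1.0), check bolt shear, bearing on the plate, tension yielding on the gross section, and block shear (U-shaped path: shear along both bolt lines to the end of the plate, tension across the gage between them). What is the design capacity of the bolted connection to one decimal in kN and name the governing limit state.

355.3 kN (block shear governs)

Bolt shear: A_b = π(22)²/4 = 380.13 mm². φR_n = 0.75 × 469 × 380.13 × 4 × 1 = 534.8 kN.
Bearing (8 mm plate, F_u = 450 MPa): end bolts L_c = 47 − 24/2 = 35, R_n = min(1.2×35×8×450, 2.4×22×8×450) = 151.2 kN/bolt; interior L_c = 60 − 24 = 36, R_n = 155.52 kN/bolt. φR_n = 0.75 × (2×151.2 + 2×155.52) = 460.1 kN.
Tension yield (gross): A_g = 181×8 = 1448 mm². φR_n = 0.90 × 350 × 1448 = 456.1 kN.
Block shear: shear path 2×[47+1×60] = 2×107 mm, A_gv = 1712, A_nv = 2×(107 − 1.5×26)×8 = 1088 mm²; tension across gage: (76 − 1×26)×8 = 400 mm². R_n = min(0.6×450×1088, 0.6×350×1712) + 1.0×450×400 = min(293.76, 359.52) + 180 = 473.76 kN. φR_n = 0.75 × 473.76 = 355.3 kN.
Governing: min(534.8, 460.1, 456.1, 355.3) = 355.3 kN → block shear.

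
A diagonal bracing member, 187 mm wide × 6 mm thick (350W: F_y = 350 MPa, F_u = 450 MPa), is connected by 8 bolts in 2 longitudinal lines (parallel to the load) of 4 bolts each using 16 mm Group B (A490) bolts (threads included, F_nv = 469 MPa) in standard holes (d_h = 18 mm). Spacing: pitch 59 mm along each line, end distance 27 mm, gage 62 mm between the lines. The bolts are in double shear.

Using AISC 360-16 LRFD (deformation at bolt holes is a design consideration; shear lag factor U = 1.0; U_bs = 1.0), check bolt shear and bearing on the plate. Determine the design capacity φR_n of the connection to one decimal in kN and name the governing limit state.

554.0 kN (bearing governs)

Bolt shear: A_b = π(16)²/4 = 201.06 mm². φR_n = 0.75 × 469 × 201.06 × 8 × 2 = 1131.6 kN.
Bearing (6 mm plate, F_u = 450 MPa): end bolts L_c = 27 − 18/2 = 18, R_n = min(1.2×18×6×450, 2.4×16×6×450) = 58.32 kN/bolt; interior L_c = 59 − 18 = 41, R_n = 103.68 kN/bolt. φR_n = 0.75 × (2×58.32 + 6×103.68) = 554.0 kN.
Governing: min(1131.6, 554.0) = 554.0 kN → bearing.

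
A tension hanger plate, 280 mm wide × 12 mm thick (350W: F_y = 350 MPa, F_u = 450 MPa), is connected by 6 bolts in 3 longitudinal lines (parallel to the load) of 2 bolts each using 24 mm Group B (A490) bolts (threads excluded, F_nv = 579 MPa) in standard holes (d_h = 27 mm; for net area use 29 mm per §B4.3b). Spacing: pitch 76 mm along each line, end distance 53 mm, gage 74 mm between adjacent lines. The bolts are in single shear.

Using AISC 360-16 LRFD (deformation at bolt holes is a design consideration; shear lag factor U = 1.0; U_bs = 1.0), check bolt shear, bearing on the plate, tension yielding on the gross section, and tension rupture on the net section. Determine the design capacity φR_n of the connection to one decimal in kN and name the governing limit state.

Bolt shear: A_b = π(24)²/4 = 452.39 mm². φR_n = 0.75 × 579 × 452.39 × 6 × 1 = 1178.7 kN.
Bearing (12 mm plate, F_u = 450 MPa): end bolts L_c = 53 − 27/2 = 39.5, R_n = min(1.2×39.5×12×450, 2.4×24×12×450) = 255.96 kN/bolt; interior L_c = 76 − 27 = 49, R_n = 311.04 kN/bolt. φR_n = 0.75 × (3×255.96 + 3×311.04) = 1275.8 kN.
Tension yield (gross): A_g = 280×12 = 3360 mm². φR_n = 0.90 × 350 × 3360 = 1058.4 kN.
Tension rupture (net): A_n = (280 − 3×29)×12 = 2316 mm² (U = 1.0, A_e = A_n). φR_n = 0.75 × 450 × 2316 = 781.7 kN.
Governing: min(1178.7, 1275.8, 1058.4, 781.7) = 781.7 kN → net-section rupture.

781.7 kN (net-section rupture governs)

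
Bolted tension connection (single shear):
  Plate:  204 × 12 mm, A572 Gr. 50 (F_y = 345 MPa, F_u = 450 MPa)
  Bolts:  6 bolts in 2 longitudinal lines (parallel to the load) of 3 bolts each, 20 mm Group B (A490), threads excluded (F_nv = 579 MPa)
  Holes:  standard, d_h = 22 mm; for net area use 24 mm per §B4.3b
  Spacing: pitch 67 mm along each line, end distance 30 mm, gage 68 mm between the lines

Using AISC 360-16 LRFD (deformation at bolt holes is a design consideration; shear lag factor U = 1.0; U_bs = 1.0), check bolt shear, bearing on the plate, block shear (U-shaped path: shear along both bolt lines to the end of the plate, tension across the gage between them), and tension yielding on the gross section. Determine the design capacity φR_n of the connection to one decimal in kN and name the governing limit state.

Bolt shear: A_b = π(20)²/4 = 314.16 mm². φR_n = 0.75 × 579 × 314.16 × 6 × 1 = 818.5 kN.
Bearing (12 mm plate, F_u = 450 MPa): end bolts L_c = 30 − 22/2 = 19, R_n = min(1.2×19×12×450, 2.4×20×12×450) = 123.12 kN/bolt; interior L_c = 67 − 22 = 45, R_n = 259.2 kN/bolt. φR_n = 0.75 × (2×123.12 + 4×259.2) = 962.3 kN.
Block shear: shear path 2×[30+2×67] = 2×164 mm, A_gv = 3936, A_nv = 2×(164 − 2.5×24)×12 = 2496 mm²; tension across gage: (68 − 1×24)×12 = 528 mm². R_n = min(0.6×450×2496, 0.6×345×3936) + 1.0×450×528 = min(673.92, 814.75) + 237.6 = 911.52 kN. φR_n = 0.75 × 911.52 = 683.6 kN.
Tension yield (gross): A_g = 204×12 = 2448 mm². φR_n = 0.90 × 345 × 2448 = 760.1 kN.
Governing: min(818.5, 962.3, 683.6, 760.1) = 683.6 kN → block shear.

683.6 kN (block shear governs)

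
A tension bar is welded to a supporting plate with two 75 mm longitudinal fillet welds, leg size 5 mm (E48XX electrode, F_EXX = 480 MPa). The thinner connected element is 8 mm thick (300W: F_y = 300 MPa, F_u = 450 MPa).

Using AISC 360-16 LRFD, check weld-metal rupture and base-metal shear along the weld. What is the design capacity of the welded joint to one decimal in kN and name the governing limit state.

Weld metal: throat = 0.707×5 = 3.535 mm, L = 2×75 = 150 mm. φR_n = 0.75 × 0.6 × 480 × 3.535 × 150 = 114.5 kN.
Base metal shear (8 mm plate): yield φR_n = 1.0×0.6×300×8×150 = 216.0 kN; rupture φR_n = 0.75×0.6×450×8×150 = 243.0 kN; take 216.0 kN (yield).
Governing: min(114.5, 216.0) = 114.5 kN → weld metal.

114.5 kN (weld metal governs)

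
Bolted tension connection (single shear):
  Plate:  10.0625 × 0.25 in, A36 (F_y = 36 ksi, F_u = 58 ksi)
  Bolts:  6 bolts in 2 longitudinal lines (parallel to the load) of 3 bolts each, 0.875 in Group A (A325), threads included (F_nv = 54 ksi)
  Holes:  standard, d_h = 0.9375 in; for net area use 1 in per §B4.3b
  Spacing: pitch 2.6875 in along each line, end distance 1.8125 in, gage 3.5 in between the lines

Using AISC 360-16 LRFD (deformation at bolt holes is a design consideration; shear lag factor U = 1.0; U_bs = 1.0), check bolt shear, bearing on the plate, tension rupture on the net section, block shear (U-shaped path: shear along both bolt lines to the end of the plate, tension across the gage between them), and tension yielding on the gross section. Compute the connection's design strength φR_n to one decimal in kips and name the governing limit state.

Bolt shear: A_b = π(0.875)²/4 = 0.60132 in². φR_n = 0.75 × 54 × 0.60132 × 6 × 1 = 146.1 kips.
Bearing (0.25 in plate, F_u = 58 ksi): end bolts L_c = 1.8125 − 0.9375/2 = 1.34375, R_n = min(1.2×1.34375×0.25×58, 2.4×0.875×0.25×58) = 23.381 kips/bolt; interior L_c = 2.6875 − 0.9375 = 1.75, R_n = 30.45 kips/bolt. φR_n = 0.75 × (2×23.381 + 4×30.45) = 126.4 kips.
Tension rupture (net): A_n = (10.0625 − 2×1)×0.25 = 2.0156 in² (U = 1.0, A_e = A_n). φR_n = 0.75 × 58 × 2.0156 = 87.7 kips.
Block shear: shear path 2×[1.8125+2×2.6875] = 2×7.1875 in, A_gv = 3.5938, A_nv = 2×(7.1875 − 2.5×1)×0.25 = 2.3438 in²; tension across gage: (3.5 − 1×1)×0.25 = 0.625 in². R_n = min(0.6×58×2.3438, 0.6×36×3.5938) + 1.0×58×0.625 = min(81.564, 77.626) + 36.25 = 113.88 kips. φR_n = 0.75 × 113.88 = 85.4 kips.
Tension yield (gross): A_g = 10.0625×0.25 = 2.5156 in². φR_n = 0.90 × 36 × 2.5156 = 81.5 kips.
Governing: min(146.1, 126.4, 87.7, 85.4, 81.5) = 81.5 kips → gross-section yield.

81.5 kips (gross-section yield governs)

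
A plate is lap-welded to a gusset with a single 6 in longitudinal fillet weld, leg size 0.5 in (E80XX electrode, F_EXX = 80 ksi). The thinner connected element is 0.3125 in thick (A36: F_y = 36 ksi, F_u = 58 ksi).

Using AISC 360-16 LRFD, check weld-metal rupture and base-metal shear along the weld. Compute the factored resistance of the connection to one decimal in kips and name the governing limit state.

Weld metal: throat = 0.707×0.5 = 0.3535 in, L = 6 in. φR_n = 0.75 × 0.6 × 80 × 0.3535 × 6 = 76.4 kips.
Base metal shear (0.3125 in plate): yield φR_n = 1.0×0.6×36×0.3125×6 = 40.5 kips; rupture φR_n = 0.75×0.6×58×0.3125×6 = 48.9 kips; take 40.5 kips (yield).
Governing: min(76.4, 40.5) = 40.5 kips → base-metal shear.

40.5 kips (base-metal shear governs)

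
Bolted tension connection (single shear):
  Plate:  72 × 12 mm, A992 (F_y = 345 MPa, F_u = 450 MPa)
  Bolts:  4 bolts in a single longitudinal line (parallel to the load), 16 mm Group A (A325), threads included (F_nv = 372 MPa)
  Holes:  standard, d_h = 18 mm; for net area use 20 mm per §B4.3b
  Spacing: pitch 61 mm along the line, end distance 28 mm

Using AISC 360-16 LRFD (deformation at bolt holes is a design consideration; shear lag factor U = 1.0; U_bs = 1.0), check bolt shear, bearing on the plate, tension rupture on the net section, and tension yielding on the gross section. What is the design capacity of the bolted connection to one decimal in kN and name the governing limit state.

Bolt shear: A_b = π(16)²/4 = 201.06 mm². φR_n = 0.75 × 372 × 201.06 × 4 × 1 = 224.4 kN.
Bearing (12 mm plate, F_u = 450 MPa): end bolts L_c = 28 − 18/2 = 19, R_n = min(1.2×19×12×450, 2.4×16×12×450) = 123.12 kN/bolt; interior L_c = 61 − 18 = 43, R_n = 207.36 kN/bolt. φR_n = 0.75 × (1×123.12 + 3×207.36) = 558.9 kN.
Tension rupture (net): A_n = (72 − 1×20)×12 = 624 mm² (U = 1.0, A_e = A_n). φR_n = 0.75 × 450 × 624 = 210.6 kN.
Tension yield (gross): A_g = 72×12 = 864 mm². φR_n = 0.90 × 345 × 864 = 268.3 kN.
Governing: min(224.4, 558.9, 210.6, 268.3) = 210.6 kN → net-section rupture.

210.6 kN (net-section rupture governs)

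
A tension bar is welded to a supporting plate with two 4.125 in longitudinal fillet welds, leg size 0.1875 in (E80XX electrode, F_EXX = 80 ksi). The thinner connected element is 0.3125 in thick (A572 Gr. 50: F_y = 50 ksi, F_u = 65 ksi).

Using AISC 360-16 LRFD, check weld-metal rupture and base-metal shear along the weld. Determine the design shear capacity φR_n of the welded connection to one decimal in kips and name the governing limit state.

39.4 kips (weld metal governs)

Weld metal: throat = 0.707×0.1875 = 0.13256 in, L = 2×4.125 = 8.25 in. φR_n = 0.75 × 0.6 × 80 × 0.13256 × 8.25 = 39.4 kips.
Base metal shear (0.3125 in plate): yield φR_n = 1.0×0.6×50×0.3125×8.25 = 77.3 kips; rupture φR_n = 0.75×0.6×65×0.3125×8.25 = 75.4 kips; take 75.4 kips (rupture).
Governing: min(39.4, 75.4) = 39.4 kips → weld metal.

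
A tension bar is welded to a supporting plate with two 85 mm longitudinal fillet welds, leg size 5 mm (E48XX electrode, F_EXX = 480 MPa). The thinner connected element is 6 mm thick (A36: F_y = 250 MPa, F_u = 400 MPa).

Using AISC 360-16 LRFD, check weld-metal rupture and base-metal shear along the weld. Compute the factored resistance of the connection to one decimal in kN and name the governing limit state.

Weld metal: throat = 0.707×5 = 3.535 mm, L = 2×85 = 170 mm. φR_n = 0.75 × 0.6 × 480 × 3.535 × 170 = 129.8 kN.
Base metal shear (6 mm plate): yield φR_n = 1.0×0.6×250×6×170 = 153.0 kN; rupture φR_n = 0.75×0.6×400×6×170 = 183.6 kN; take 153.0 kN (yield).
Governing: min(129.8, 153.0) = 129.8 kN → weld metal.

129.8 kN (weld metal governs)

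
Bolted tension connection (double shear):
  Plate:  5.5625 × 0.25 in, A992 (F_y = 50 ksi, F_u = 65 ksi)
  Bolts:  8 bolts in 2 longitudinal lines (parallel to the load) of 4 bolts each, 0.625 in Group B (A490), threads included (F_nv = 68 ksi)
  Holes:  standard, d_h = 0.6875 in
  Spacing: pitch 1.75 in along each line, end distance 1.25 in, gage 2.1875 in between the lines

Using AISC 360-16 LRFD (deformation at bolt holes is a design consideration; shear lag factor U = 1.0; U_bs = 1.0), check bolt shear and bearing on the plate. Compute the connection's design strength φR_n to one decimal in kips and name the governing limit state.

119.7 kips (bearing governs)

Bolt shear: A_b = π(0.625)²/4 = 0.3068 in². φR_n = 0.75 × 68 × 0.3068 × 8 × 2 = 250.3 kips.
Bearing (0.25 in plate, F_u = 65 ksi): end bolts L_c = 1.25 − 0.6875/2 = 0.90625, R_n = min(1.2×0.90625×0.25×65, 2.4×0.625×0.25×65) = 17.672 kips/bolt; interior L_c = 1.75 − 0.6875 = 1.0625, R_n = 20.719 kips/bolt. φR_n = 0.75 × (2×17.672 + 6×20.719) = 119.7 kips.
Governing: min(250.3, 119.7) = 119.7 kips → bearing.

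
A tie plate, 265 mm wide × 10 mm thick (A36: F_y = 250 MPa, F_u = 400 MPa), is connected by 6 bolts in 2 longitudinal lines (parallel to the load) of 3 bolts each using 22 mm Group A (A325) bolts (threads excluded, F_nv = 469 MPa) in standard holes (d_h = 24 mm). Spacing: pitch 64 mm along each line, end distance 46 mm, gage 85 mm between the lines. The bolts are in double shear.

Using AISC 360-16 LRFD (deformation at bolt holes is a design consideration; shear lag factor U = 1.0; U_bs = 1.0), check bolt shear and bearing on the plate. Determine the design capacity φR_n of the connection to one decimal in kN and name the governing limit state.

Bolt shear: A_b = π(22)²/4 = 380.13 mm². φR_n = 0.75 × 469 × 380.13 × 6 × 2 = 1604.5 kN.
Bearing (10 mm plate, F_u = 400 MPa): end bolts L_c = 46 − 24/2 = 34, R_n = min(1.2×34×10×400, 2.4×22×10×400) = 163.2 kN/bolt; interior L_c = 64 − 24 = 40, R_n = 192 kN/bolt. φR_n = 0.75 × (2×163.2 + 4×192) = 820.8 kN.
Governing: min(1604.5, 820.8) = 820.8 kN → bearing.

820.8 kN (bearing governs)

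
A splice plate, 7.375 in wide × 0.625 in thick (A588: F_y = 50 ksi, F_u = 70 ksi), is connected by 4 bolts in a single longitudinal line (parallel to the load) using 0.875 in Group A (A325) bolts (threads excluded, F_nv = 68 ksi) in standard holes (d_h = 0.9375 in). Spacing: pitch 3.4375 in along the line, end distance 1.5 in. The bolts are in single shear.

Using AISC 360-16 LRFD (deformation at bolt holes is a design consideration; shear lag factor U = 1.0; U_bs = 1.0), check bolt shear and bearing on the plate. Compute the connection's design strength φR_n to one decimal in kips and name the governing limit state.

122.7 kips (bolt shear governs)

Bolt shear: A_b = π(0.875)²/4 = 0.60132 in². φR_n = 0.75 × 68 × 0.60132 × 4 × 1 = 122.7 kips.
Bearing (0.625 in plate, F_u = 70 ksi): end bolts L_c = 1.5 − 0.9375/2 = 1.03125, R_n = min(1.2×1.03125×0.625×70, 2.4×0.875×0.625×70) = 54.141 kips/bolt; interior L_c = 3.4375 − 0.9375 = 2.5, R_n = 91.875 kips/bolt. φR_n = 0.75 × (1×54.141 + 3×91.875) = 247.3 kips.
Governing: min(122.7, 247.3) = 122.7 kips → bolt shear.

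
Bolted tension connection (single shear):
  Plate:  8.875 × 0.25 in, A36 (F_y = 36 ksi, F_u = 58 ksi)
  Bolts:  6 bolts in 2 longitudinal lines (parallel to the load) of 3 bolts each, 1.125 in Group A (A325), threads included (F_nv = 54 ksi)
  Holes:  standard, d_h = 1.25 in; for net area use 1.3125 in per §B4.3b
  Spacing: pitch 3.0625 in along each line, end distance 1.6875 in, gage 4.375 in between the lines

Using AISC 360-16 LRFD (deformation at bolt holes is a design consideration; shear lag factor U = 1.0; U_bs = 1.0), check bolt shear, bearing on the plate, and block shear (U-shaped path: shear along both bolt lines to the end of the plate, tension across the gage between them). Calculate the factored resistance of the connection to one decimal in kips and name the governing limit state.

Bolt shear: A_b = π(1.125)²/4 = 0.99402 in². φR_n = 0.75 × 54 × 0.99402 × 6 × 1 = 241.5 kips.
Bearing (0.25 in plate, F_u = 58 ksi): end bolts L_c = 1.6875 − 1.25/2 = 1.0625, R_n = min(1.2×1.0625×0.25×58, 2.4×1.125×0.25×58) = 18.488 kips/bolt; interior L_c = 3.0625 − 1.25 = 1.8125, R_n = 31.538 kips/bolt. φR_n = 0.75 × (2×18.488 + 4×31.538) = 122.3 kips.
Block shear: shear path 2×[1.6875+2×3.0625] = 2×7.8125 in, A_gv = 3.9063, A_nv = 2×(7.8125 − 2.5×1.3125)×0.25 = 2.2656 in²; tension across gage: (4.375 − 1×1.3125)×0.25 = 0.76563 in². R_n = min(0.6×58×2.2656, 0.6×36×3.9063) + 1.0×58×0.76563 = min(78.843, 84.376) + 44.407 = 123.25 kips. φR_n = 0.75 × 123.25 = 92.4 kips.
Governing: min(241.5, 122.3, 92.4) = 92.4 kips → block shear.

92.4 kips (block shear governs)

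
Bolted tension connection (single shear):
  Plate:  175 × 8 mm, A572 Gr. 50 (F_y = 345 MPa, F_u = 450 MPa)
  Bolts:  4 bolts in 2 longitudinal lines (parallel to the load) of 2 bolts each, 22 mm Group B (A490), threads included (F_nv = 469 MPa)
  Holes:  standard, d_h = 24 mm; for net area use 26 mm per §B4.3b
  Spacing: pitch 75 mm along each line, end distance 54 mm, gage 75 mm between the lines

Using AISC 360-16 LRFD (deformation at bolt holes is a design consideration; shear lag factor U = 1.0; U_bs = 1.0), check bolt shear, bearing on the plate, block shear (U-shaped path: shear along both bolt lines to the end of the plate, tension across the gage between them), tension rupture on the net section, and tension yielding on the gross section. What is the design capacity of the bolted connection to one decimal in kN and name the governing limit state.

332.1 kN (net-section rupture governs)

Bolt shear: A_b = π(22)²/4 = 380.13 mm². φR_n = 0.75 × 469 × 380.13 × 4 × 1 = 534.8 kN.
Bearing (8 mm plate, F_u = 450 MPa): end bolts L_c = 54 − 24/2 = 42, R_n = min(1.2×42×8×450, 2.4×22×8×450) = 181.44 kN/bolt; interior L_c = 75 − 24 = 51, R_n = 190.08 kN/bolt. φR_n = 0.75 × (2×181.44 + 2×190.08) = 557.3 kN.
Block shear: shear path 2×[54+1×75] = 2×129 mm, A_gv = 2064, A_nv = 2×(129 − 1.5×26)×8 = 1440 mm²; tension across gage: (75 − 1×26)×8 = 392 mm². R_n = min(0.6×450×1440, 0.6×345×2064) + 1.0×450×392 = min(388.8, 427.25) + 176.4 = 565.2 kN. φR_n = 0.75 × 565.2 = 423.9 kN.
Tension rupture (net): A_n = (175 − 2×26)×8 = 984 mm² (U = 1.0, A_e = A_n). φR_n = 0.75 × 450 × 984 = 332.1 kN.
Tension yield (gross): A_g = 175×8 = 1400 mm². φR_n = 0.90 × 345 × 1400 = 434.7 kN.
Governing: min(534.8, 557.3, 423.9, 332.1, 434.7) = 332.1 kN → net-section rupture.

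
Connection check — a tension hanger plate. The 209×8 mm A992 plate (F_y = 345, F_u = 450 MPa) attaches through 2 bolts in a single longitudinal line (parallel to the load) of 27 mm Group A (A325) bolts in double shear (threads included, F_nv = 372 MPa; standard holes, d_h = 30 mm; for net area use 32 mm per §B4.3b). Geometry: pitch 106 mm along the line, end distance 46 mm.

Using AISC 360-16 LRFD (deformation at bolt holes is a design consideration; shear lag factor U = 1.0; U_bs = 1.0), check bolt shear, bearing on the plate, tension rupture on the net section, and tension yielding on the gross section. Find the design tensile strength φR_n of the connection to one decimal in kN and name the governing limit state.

275.4 kN (bearing governs)

Bolt shear: A_b = π(27)²/4 = 572.56 mm². φR_n = 0.75 × 372 × 572.56 × 2 × 2 = 639.0 kN.
Bearing (8 mm plate, F_u = 450 MPa): end bolts L_c = 46 − 30/2 = 31, R_n = min(1.2×31×8×450, 2.4×27×8×450) = 133.92 kN/bolt; interior L_c = 106 − 30 = 76, R_n = 233.28 kN/bolt. φR_n = 0.75 × (1×133.92 + 1×233.28) = 275.4 kN.
Tension rupture (net): A_n = (209 − 1×32)×8 = 1416 mm² (U = 1.0, A_e = A_n). φR_n = 0.75 × 450 × 1416 = 477.9 kN.
Tension yield (gross): A_g = 209×8 = 1672 mm². φR_n = 0.90 × 345 × 1672 = 519.2 kN.
Governing: min(639.0, 275.4, 477.9, 519.2) = 275.4 kN → bearing.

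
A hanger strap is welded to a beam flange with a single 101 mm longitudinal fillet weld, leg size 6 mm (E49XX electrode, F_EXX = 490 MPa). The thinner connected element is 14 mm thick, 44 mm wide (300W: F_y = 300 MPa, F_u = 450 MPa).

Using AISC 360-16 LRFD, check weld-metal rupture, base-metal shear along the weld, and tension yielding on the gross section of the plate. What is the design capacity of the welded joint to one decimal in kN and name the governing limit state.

94.5 kN (weld metal governs)

Weld metal: throat = 0.707×6 = 4.242 mm, L = 101 mm. φR_n = 0.75 × 0.6 × 490 × 4.242 × 101 = 94.5 kN.
Base metal shear (14 mm plate): yield φR_n = 1.0×0.6×300×14×101 = 254.5 kN; rupture φR_n = 0.75×0.6×450×14×101 = 286.3 kN; take 254.5 kN (yield).
Tension yield (gross): A_g = 44×14 = 616 mm². φR_n = 0.90 × 300 × 616 = 166.3 kN.
Governing: min(94.5, 254.5, 166.3) = 94.5 kN → weld metal.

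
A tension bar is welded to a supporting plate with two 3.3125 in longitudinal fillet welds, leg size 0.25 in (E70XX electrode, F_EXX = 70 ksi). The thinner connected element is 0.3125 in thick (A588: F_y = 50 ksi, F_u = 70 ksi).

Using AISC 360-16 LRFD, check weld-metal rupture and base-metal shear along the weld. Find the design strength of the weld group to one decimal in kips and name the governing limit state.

Weld metal: throat = 0.707×0.25 = 0.17675 in, L = 2×3.3125 = 6.625 in. φR_n = 0.75 × 0.6 × 70 × 0.17675 × 6.625 = 36.9 kips.
Base metal shear (0.3125 in plate): yield φR_n = 1.0×0.6×50×0.3125×6.625 = 62.1 kips; rupture φR_n = 0.75×0.6×70×0.3125×6.625 = 65.2 kips; take 62.1 kips (yield).
Governing: min(36.9, 62.1) = 36.9 kips → weld metal.

36.9 kips (weld metal governs)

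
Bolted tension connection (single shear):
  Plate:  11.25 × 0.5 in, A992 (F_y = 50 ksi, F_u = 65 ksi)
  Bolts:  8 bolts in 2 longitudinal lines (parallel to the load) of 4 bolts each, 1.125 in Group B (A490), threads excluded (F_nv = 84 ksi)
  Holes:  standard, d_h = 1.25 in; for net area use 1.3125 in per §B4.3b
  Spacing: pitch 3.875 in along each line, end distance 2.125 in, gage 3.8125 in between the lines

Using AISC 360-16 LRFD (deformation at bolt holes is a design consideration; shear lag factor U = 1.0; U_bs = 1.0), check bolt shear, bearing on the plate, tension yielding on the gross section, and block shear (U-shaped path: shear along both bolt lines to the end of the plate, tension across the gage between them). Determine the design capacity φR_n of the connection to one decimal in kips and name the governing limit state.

Bolt shear: A_b = π(1.125)²/4 = 0.99402 in². φR_n = 0.75 × 84 × 0.99402 × 8 × 1 = 501.0 kips.
Bearing (0.5 in plate, F_u = 65 ksi): end bolts L_c = 2.125 − 1.25/2 = 1.5, R_n = min(1.2×1.5×0.5×65, 2.4×1.125×0.5×65) = 58.5 kips/bolt; interior L_c = 3.875 − 1.25 = 2.625, R_n = 87.75 kips/bolt. φR_n = 0.75 × (2×58.5 + 6×87.75) = 482.6 kips.
Tension yield (gross): A_g = 11.25×0.5 = 5.625 in². φR_n = 0.90 × 50 × 5.625 = 253.1 kips.
Block shear: shear path 2×[2.125+3×3.875] = 2×13.75 in, A_gv = 13.75, A_nv = 2×(13.75 − 3.5×1.3125)×0.5 = 9.1563 in²; tension across gage: (3.8125 − 1×1.3125)×0.5 = 1.25 in². R_n = min(0.6×65×9.1563, 0.6×50×13.75) + 1.0×65×1.25 = min(357.1, 412.5) + 81.25 = 438.35 kips. φR_n = 0.75 × 438.35 = 328.8 kips.
Governing: min(501.0, 482.6, 253.1, 328.8) = 253.1 kips → gross-section yield.

253.1 kips (gross-section yield governs)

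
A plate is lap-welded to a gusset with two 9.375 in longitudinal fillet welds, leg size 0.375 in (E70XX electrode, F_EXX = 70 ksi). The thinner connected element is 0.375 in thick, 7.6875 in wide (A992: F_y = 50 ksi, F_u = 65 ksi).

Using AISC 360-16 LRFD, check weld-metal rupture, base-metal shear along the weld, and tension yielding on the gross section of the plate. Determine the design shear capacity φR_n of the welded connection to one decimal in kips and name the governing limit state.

Weld metal: throat = 0.707×0.375 = 0.26513 in, L = 2×9.375 = 18.75 in. φR_n = 0.75 × 0.6 × 70 × 0.26513 × 18.75 = 156.6 kips.
Base metal shear (0.375 in plate): yield φR_n = 1.0×0.6×50×0.375×18.75 = 210.9 kips; rupture φR_n = 0.75×0.6×65×0.375×18.75 = 205.7 kips; take 205.7 kips (rupture).
Tension yield (gross): A_g = 7.6875×0.375 = 2.8828 in². φR_n = 0.90 × 50 × 2.8828 = 129.7 kips.
Governing: min(156.6, 205.7, 129.7) = 129.7 kips → gross-section yield.

129.7 kips (gross-section yield governs)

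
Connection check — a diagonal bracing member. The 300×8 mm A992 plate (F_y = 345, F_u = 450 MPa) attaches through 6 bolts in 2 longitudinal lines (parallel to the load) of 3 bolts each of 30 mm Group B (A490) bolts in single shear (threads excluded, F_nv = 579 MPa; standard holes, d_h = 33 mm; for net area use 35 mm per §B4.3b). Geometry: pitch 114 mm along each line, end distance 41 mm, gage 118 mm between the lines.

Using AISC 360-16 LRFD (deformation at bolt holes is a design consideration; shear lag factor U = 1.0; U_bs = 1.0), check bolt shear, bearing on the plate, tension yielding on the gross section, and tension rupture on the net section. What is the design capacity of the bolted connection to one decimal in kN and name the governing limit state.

621.0 kN (net-section rupture governs)

Bolt shear: A_b = π(30)²/4 = 706.86 mm². φR_n = 0.75 × 579 × 706.86 × 6 × 1 = 1841.7 kN.
Bearing (8 mm plate, F_u = 450 MPa): end bolts L_c = 41 − 33/2 = 24.5, R_n = min(1.2×24.5×8×450, 2.4×30×8×450) = 105.84 kN/bolt; interior L_c = 114 − 33 = 81, R_n = 259.2 kN/bolt. φR_n = 0.75 × (2×105.84 + 4×259.2) = 936.4 kN.
Tension yield (gross): A_g = 300×8 = 2400 mm². φR_n = 0.90 × 345 × 2400 = 745.2 kN.
Tension rupture (net): A_n = (300 − 2×35)×8 = 1840 mm² (U = 1.0, A_e = A_n). φR_n = 0.75 × 450 × 1840 = 621.0 kN.
Governing: min(1841.7, 936.4, 745.2, 621.0) = 621.0 kN → net-section rupture.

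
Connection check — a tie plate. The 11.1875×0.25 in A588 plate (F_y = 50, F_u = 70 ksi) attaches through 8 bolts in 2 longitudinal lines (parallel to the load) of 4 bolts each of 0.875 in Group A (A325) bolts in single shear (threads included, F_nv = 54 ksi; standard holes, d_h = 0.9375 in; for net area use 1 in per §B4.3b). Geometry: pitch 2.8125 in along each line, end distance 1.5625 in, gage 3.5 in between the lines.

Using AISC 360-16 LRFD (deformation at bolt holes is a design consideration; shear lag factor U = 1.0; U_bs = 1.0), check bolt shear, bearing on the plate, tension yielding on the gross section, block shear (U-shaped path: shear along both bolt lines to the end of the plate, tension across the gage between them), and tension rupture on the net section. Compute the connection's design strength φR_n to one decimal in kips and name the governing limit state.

Bolt shear: A_b = π(0.875)²/4 = 0.60132 in². φR_n = 0.75 × 54 × 0.60132 × 8 × 1 = 194.8 kips.
Bearing (0.25 in plate, F_u = 70 ksi): end bolts L_c = 1.5625 − 0.9375/2 = 1.09375, R_n = min(1.2×1.09375×0.25×70, 2.4×0.875×0.25×70) = 22.969 kips/bolt; interior L_c = 2.8125 − 0.9375 = 1.875, R_n = 36.75 kips/bolt. φR_n = 0.75 × (2×22.969 + 6×36.75) = 199.8 kips.
Tension yield (gross): A_g = 11.1875×0.25 = 2.7969 in². φR_n = 0.90 × 50 × 2.7969 = 125.9 kips.
Block shear: shear path 2×[1.5625+3×2.8125] = 2×10 in, A_gv = 5, A_nv = 2×(10 − 3.5×1)×0.25 = 3.25 in²; tension across gage: (3.5 − 1×1)×0.25 = 0.625 in². R_n = min(0.6×70×3.25, 0.6×50×5) + 1.0×70×0.625 = min(136.5, 150) + 43.75 = 180.25 kips. φR_n = 0.75 × 180.25 = 135.2 kips.
Tension rupture (net): A_n = (11.1875 − 2×1)×0.25 = 2.2969 in² (U = 1.0, A_e = A_n). φR_n = 0.75 × 70 × 2.2969 = 120.6 kips.
Governing: min(194.8, 199.8, 125.9, 135.2, 120.6) = 120.6 kips → net-section rupture.

120.6 kips (net-section rupture governs)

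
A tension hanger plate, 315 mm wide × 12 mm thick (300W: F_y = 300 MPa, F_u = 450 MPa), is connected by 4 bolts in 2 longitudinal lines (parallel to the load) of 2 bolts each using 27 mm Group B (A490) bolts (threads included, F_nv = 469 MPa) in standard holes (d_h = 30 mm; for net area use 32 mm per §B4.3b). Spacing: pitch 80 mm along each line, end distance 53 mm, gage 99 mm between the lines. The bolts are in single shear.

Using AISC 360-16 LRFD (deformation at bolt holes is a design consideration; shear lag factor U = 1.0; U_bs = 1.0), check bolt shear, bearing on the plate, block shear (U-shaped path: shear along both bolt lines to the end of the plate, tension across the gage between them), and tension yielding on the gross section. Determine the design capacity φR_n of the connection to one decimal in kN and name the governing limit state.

684.5 kN (block shear governs)

Bolt shear: A_b = π(27)²/4 = 572.56 mm². φR_n = 0.75 × 469 × 572.56 × 4 × 1 = 805.6 kN.
Bearing (12 mm plate, F_u = 450 MPa): end bolts L_c = 53 − 30/2 = 38, R_n = min(1.2×38×12×450, 2.4×27×12×450) = 246.24 kN/bolt; interior L_c = 80 − 30 = 50, R_n = 324 kN/bolt. φR_n = 0.75 × (2×246.24 + 2×324) = 855.4 kN.
Block shear: shear path 2×[53+1×80] = 2×133 mm, A_gv = 3192, A_nv = 2×(133 − 1.5×32)×12 = 2040 mm²; tension across gage: (99 − 1×32)×12 = 804 mm². R_n = min(0.6×450×2040, 0.6×300×3192) + 1.0×450×804 = min(550.8, 574.56) + 361.8 = 912.6 kN. φR_n = 0.75 × 912.6 = 684.5 kN.
Tension yield (gross): A_g = 315×12 = 3780 mm². φR_n = 0.90 × 300 × 3780 = 1020.6 kN.
Governing: min(805.6, 855.4, 684.5, 1020.6) = 684.5 kN → block shear.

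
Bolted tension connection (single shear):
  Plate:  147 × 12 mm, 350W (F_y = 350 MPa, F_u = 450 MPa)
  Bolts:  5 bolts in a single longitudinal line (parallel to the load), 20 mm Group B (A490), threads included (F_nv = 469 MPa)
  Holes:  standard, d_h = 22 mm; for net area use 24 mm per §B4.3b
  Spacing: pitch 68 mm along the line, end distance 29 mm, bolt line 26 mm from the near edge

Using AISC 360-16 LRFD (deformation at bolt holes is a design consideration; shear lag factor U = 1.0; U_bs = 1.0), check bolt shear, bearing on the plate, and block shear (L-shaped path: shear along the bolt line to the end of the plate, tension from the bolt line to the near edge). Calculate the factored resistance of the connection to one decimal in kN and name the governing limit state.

Bolt shear: A_b = π(20)²/4 = 314.16 mm². φR_n = 0.75 × 469 × 314.16 × 5 × 1 = 552.5 kN.
Bearing (12 mm plate, F_u = 450 MPa): end bolts L_c = 29 − 22/2 = 18, R_n = min(1.2×18×12×450, 2.4×20×12×450) = 116.64 kN/bolt; interior L_c = 68 − 22 = 46, R_n = 259.2 kN/bolt. φR_n = 0.75 × (1×116.64 + 4×259.2) = 865.1 kN.
Block shear: shear path 1×[29+4×68] = 1×301 mm, A_gv = 3612, A_nv = 1×(301 − 4.5×24)×12 = 2316 mm²; tension to near edge: (26 − 0.5×24)×12 = 168 mm². R_n = min(0.6×450×2316, 0.6×350×3612) + 1.0×450×168 = min(625.32, 758.52) + 75.6 = 700.92 kN. φR_n = 0.75 × 700.92 = 525.7 kN.
Governing: min(552.5, 865.1, 525.7) = 525.7 kN → block shear.

525.7 kN (block shear governs)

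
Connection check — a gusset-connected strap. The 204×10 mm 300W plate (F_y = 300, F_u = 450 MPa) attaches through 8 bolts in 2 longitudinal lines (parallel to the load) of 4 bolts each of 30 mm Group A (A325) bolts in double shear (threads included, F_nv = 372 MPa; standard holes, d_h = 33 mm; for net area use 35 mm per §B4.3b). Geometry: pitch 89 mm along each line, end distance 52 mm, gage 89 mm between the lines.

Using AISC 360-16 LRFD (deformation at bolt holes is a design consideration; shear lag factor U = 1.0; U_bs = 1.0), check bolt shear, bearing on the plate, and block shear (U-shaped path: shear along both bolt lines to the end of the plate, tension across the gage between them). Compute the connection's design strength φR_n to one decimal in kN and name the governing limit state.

Bolt shear: A_b = π(30)²/4 = 706.86 mm². φR_n = 0.75 × 372 × 706.86 × 8 × 2 = 3155.4 kN.
Bearing (10 mm plate, F_u = 450 MPa): end bolts L_c = 52 − 33/2 = 35.5, R_n = min(1.2×35.5×10×450, 2.4×30×10×450) = 191.7 kN/bolt; interior L_c = 89 − 33 = 56, R_n = 302.4 kN/bolt. φR_n = 0.75 × (2×191.7 + 6×302.4) = 1648.4 kN.
Block shear: shear path 2×[52+3×89] = 2×319 mm, A_gv = 6380, A_nv = 2×(319 − 3.5×35)×10 = 3930 mm²; tension across gage: (89 − 1×35)×10 = 540 mm². R_n = min(0.6×450×3930, 0.6×300×6380) + 1.0×450×540 = min(1061.1, 1148.4) + 243 = 1304.1 kN. φR_n = 0.75 × 1304.1 = 978.1 kN.
Governing: min(3155.4, 1648.4, 978.1) = 978.1 kN → block shear.

978.1 kN (block shear governs)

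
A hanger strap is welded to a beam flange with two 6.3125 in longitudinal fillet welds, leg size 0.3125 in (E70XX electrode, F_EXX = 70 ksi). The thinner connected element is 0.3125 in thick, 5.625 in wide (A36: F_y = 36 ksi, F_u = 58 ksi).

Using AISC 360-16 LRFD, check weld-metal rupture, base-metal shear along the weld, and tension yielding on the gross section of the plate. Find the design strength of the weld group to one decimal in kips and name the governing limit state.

57.0 kips (gross-section yield governs)

Weld metal: throat = 0.707×0.3125 = 0.22094 in, L = 2×6.3125 = 12.625 in. φR_n = 0.75 × 0.6 × 70 × 0.22094 × 12.625 = 87.9 kips.
Base metal shear (0.3125 in plate): yield φR_n = 1.0×0.6×36×0.3125×12.625 = 85.2 kips; rupture φR_n = 0.75×0.6×58×0.3125×12.625 = 103.0 kips; take 85.2 kips (yield).
Tension yield (gross): A_g = 5.625×0.3125 = 1.7578 in². φR_n = 0.90 × 36 × 1.7578 = 57.0 kips.
Governing: min(87.9, 85.2, 57.0) = 57.0 kips → gross-section yield.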